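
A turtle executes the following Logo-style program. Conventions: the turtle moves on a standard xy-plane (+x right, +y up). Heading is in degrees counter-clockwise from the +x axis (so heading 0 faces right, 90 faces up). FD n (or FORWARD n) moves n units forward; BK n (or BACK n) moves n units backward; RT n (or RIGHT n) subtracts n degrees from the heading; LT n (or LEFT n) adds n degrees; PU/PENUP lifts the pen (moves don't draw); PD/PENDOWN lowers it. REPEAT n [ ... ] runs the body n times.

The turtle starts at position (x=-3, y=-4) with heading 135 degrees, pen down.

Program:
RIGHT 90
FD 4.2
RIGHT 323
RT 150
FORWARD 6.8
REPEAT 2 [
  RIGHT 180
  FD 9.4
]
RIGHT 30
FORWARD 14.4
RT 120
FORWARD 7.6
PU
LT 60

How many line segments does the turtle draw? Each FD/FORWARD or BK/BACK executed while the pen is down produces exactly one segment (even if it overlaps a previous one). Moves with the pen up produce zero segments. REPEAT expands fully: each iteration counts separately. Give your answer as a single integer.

Answer: 6

Derivation:
Executing turtle program step by step:
Start: pos=(-3,-4), heading=135, pen down
RT 90: heading 135 -> 45
FD 4.2: (-3,-4) -> (-0.03,-1.03) [heading=45, draw]
RT 323: heading 45 -> 82
RT 150: heading 82 -> 292
FD 6.8: (-0.03,-1.03) -> (2.517,-7.335) [heading=292, draw]
REPEAT 2 [
  -- iteration 1/2 --
  RT 180: heading 292 -> 112
  FD 9.4: (2.517,-7.335) -> (-1.004,1.381) [heading=112, draw]
  -- iteration 2/2 --
  RT 180: heading 112 -> 292
  FD 9.4: (-1.004,1.381) -> (2.517,-7.335) [heading=292, draw]
]
RT 30: heading 292 -> 262
FD 14.4: (2.517,-7.335) -> (0.513,-21.595) [heading=262, draw]
RT 120: heading 262 -> 142
FD 7.6: (0.513,-21.595) -> (-5.476,-16.916) [heading=142, draw]
PU: pen up
LT 60: heading 142 -> 202
Final: pos=(-5.476,-16.916), heading=202, 6 segment(s) drawn
Segments drawn: 6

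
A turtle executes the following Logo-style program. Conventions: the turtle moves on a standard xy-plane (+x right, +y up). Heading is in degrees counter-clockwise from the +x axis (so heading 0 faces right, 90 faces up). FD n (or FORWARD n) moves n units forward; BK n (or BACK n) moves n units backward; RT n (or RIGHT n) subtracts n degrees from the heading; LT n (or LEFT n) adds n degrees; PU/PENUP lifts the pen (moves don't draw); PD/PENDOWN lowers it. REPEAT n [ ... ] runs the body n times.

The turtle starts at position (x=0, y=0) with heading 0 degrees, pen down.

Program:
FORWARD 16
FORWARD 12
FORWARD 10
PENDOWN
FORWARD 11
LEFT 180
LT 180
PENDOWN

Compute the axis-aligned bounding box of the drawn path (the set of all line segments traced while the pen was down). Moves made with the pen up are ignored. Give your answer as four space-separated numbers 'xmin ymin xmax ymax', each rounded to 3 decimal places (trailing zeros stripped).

Answer: 0 0 49 0

Derivation:
Executing turtle program step by step:
Start: pos=(0,0), heading=0, pen down
FD 16: (0,0) -> (16,0) [heading=0, draw]
FD 12: (16,0) -> (28,0) [heading=0, draw]
FD 10: (28,0) -> (38,0) [heading=0, draw]
PD: pen down
FD 11: (38,0) -> (49,0) [heading=0, draw]
LT 180: heading 0 -> 180
LT 180: heading 180 -> 0
PD: pen down
Final: pos=(49,0), heading=0, 4 segment(s) drawn

Segment endpoints: x in {0, 16, 28, 38, 49}, y in {0}
xmin=0, ymin=0, xmax=49, ymax=0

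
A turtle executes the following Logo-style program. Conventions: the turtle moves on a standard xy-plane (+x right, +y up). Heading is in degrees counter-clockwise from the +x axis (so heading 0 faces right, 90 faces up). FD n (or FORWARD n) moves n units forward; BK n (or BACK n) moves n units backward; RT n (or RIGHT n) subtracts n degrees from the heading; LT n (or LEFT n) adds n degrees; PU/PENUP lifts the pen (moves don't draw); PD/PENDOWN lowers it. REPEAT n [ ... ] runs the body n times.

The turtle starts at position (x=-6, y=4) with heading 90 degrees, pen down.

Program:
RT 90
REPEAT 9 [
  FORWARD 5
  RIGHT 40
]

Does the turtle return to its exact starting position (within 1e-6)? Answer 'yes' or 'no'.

Executing turtle program step by step:
Start: pos=(-6,4), heading=90, pen down
RT 90: heading 90 -> 0
REPEAT 9 [
  -- iteration 1/9 --
  FD 5: (-6,4) -> (-1,4) [heading=0, draw]
  RT 40: heading 0 -> 320
  -- iteration 2/9 --
  FD 5: (-1,4) -> (2.83,0.786) [heading=320, draw]
  RT 40: heading 320 -> 280
  -- iteration 3/9 --
  FD 5: (2.83,0.786) -> (3.698,-4.138) [heading=280, draw]
  RT 40: heading 280 -> 240
  -- iteration 4/9 --
  FD 5: (3.698,-4.138) -> (1.198,-8.468) [heading=240, draw]
  RT 40: heading 240 -> 200
  -- iteration 5/9 --
  FD 5: (1.198,-8.468) -> (-3.5,-10.178) [heading=200, draw]
  RT 40: heading 200 -> 160
  -- iteration 6/9 --
  FD 5: (-3.5,-10.178) -> (-8.198,-8.468) [heading=160, draw]
  RT 40: heading 160 -> 120
  -- iteration 7/9 --
  FD 5: (-8.198,-8.468) -> (-10.698,-4.138) [heading=120, draw]
  RT 40: heading 120 -> 80
  -- iteration 8/9 --
  FD 5: (-10.698,-4.138) -> (-9.83,0.786) [heading=80, draw]
  RT 40: heading 80 -> 40
  -- iteration 9/9 --
  FD 5: (-9.83,0.786) -> (-6,4) [heading=40, draw]
  RT 40: heading 40 -> 0
]
Final: pos=(-6,4), heading=0, 9 segment(s) drawn

Start position: (-6, 4)
Final position: (-6, 4)
Distance = 0; < 1e-6 -> CLOSED

Answer: yes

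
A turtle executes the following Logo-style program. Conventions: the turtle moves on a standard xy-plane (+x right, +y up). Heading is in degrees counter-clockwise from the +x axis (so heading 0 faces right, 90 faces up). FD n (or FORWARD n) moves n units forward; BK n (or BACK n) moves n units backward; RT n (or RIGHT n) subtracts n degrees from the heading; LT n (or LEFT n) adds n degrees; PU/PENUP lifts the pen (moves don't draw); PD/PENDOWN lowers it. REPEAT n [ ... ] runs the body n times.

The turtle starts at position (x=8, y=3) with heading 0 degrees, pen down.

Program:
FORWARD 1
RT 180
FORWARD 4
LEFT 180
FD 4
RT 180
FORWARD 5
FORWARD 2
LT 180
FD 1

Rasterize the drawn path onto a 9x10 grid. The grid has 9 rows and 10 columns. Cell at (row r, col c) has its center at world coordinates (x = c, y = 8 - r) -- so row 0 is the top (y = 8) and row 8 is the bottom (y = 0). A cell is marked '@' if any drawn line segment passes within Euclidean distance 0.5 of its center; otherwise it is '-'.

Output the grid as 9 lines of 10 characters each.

Answer: ----------
----------
----------
----------
----------
--@@@@@@@@
----------
----------
----------

Derivation:
Segment 0: (8,3) -> (9,3)
Segment 1: (9,3) -> (5,3)
Segment 2: (5,3) -> (9,3)
Segment 3: (9,3) -> (4,3)
Segment 4: (4,3) -> (2,3)
Segment 5: (2,3) -> (3,3)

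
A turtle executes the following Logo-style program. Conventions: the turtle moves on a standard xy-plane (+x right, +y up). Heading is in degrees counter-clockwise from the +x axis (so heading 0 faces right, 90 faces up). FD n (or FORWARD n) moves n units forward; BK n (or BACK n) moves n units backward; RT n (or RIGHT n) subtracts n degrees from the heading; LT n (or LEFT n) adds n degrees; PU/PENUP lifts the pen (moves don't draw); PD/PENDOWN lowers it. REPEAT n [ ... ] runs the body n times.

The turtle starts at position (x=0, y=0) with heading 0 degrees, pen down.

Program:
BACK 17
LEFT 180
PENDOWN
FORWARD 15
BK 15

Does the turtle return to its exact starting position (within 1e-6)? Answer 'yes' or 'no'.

Answer: no

Derivation:
Executing turtle program step by step:
Start: pos=(0,0), heading=0, pen down
BK 17: (0,0) -> (-17,0) [heading=0, draw]
LT 180: heading 0 -> 180
PD: pen down
FD 15: (-17,0) -> (-32,0) [heading=180, draw]
BK 15: (-32,0) -> (-17,0) [heading=180, draw]
Final: pos=(-17,0), heading=180, 3 segment(s) drawn

Start position: (0, 0)
Final position: (-17, 0)
Distance = 17; >= 1e-6 -> NOT closed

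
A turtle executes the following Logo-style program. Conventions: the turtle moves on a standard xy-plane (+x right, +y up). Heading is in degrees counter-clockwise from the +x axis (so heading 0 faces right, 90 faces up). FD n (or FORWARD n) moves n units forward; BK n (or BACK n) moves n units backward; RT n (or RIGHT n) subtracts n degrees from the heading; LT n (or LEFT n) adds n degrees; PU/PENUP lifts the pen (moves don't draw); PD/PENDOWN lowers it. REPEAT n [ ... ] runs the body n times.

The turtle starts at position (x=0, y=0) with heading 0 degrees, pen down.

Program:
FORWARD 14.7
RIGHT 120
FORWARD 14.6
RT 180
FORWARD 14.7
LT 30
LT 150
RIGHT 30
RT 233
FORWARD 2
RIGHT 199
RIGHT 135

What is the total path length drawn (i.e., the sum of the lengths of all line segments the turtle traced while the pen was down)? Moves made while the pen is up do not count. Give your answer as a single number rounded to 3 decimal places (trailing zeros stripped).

Answer: 46

Derivation:
Executing turtle program step by step:
Start: pos=(0,0), heading=0, pen down
FD 14.7: (0,0) -> (14.7,0) [heading=0, draw]
RT 120: heading 0 -> 240
FD 14.6: (14.7,0) -> (7.4,-12.644) [heading=240, draw]
RT 180: heading 240 -> 60
FD 14.7: (7.4,-12.644) -> (14.75,0.087) [heading=60, draw]
LT 30: heading 60 -> 90
LT 150: heading 90 -> 240
RT 30: heading 240 -> 210
RT 233: heading 210 -> 337
FD 2: (14.75,0.087) -> (16.591,-0.695) [heading=337, draw]
RT 199: heading 337 -> 138
RT 135: heading 138 -> 3
Final: pos=(16.591,-0.695), heading=3, 4 segment(s) drawn

Segment lengths:
  seg 1: (0,0) -> (14.7,0), length = 14.7
  seg 2: (14.7,0) -> (7.4,-12.644), length = 14.6
  seg 3: (7.4,-12.644) -> (14.75,0.087), length = 14.7
  seg 4: (14.75,0.087) -> (16.591,-0.695), length = 2
Total = 46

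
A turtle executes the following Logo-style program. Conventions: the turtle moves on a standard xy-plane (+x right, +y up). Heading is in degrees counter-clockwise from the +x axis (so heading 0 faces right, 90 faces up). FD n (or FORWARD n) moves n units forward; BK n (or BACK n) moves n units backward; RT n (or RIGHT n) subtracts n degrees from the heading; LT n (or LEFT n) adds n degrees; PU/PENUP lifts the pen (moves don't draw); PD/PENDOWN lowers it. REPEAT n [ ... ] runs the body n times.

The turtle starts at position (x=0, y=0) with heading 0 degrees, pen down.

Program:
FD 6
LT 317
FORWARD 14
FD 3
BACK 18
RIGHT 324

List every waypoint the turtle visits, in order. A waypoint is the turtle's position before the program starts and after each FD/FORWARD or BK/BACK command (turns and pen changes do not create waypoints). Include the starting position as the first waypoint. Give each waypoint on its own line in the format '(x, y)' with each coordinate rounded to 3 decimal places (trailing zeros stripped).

Answer: (0, 0)
(6, 0)
(16.239, -9.548)
(18.433, -11.594)
(5.269, 0.682)

Derivation:
Executing turtle program step by step:
Start: pos=(0,0), heading=0, pen down
FD 6: (0,0) -> (6,0) [heading=0, draw]
LT 317: heading 0 -> 317
FD 14: (6,0) -> (16.239,-9.548) [heading=317, draw]
FD 3: (16.239,-9.548) -> (18.433,-11.594) [heading=317, draw]
BK 18: (18.433,-11.594) -> (5.269,0.682) [heading=317, draw]
RT 324: heading 317 -> 353
Final: pos=(5.269,0.682), heading=353, 4 segment(s) drawn
Waypoints (5 total):
(0, 0)
(6, 0)
(16.239, -9.548)
(18.433, -11.594)
(5.269, 0.682)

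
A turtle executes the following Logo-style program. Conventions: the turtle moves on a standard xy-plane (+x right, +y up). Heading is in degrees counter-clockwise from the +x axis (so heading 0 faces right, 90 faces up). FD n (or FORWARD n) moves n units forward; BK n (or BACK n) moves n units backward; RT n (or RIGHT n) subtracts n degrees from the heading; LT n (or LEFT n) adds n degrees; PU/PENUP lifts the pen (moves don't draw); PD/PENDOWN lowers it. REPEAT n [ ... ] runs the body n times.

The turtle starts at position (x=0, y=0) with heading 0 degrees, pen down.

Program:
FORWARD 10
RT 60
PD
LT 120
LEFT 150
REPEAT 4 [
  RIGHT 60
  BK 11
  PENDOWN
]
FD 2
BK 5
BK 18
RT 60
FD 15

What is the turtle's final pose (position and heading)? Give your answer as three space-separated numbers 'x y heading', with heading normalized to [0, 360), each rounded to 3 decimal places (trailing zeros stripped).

Answer: -17.713 -21 270

Derivation:
Executing turtle program step by step:
Start: pos=(0,0), heading=0, pen down
FD 10: (0,0) -> (10,0) [heading=0, draw]
RT 60: heading 0 -> 300
PD: pen down
LT 120: heading 300 -> 60
LT 150: heading 60 -> 210
REPEAT 4 [
  -- iteration 1/4 --
  RT 60: heading 210 -> 150
  BK 11: (10,0) -> (19.526,-5.5) [heading=150, draw]
  PD: pen down
  -- iteration 2/4 --
  RT 60: heading 150 -> 90
  BK 11: (19.526,-5.5) -> (19.526,-16.5) [heading=90, draw]
  PD: pen down
  -- iteration 3/4 --
  RT 60: heading 90 -> 30
  BK 11: (19.526,-16.5) -> (10,-22) [heading=30, draw]
  PD: pen down
  -- iteration 4/4 --
  RT 60: heading 30 -> 330
  BK 11: (10,-22) -> (0.474,-16.5) [heading=330, draw]
  PD: pen down
]
FD 2: (0.474,-16.5) -> (2.206,-17.5) [heading=330, draw]
BK 5: (2.206,-17.5) -> (-2.124,-15) [heading=330, draw]
BK 18: (-2.124,-15) -> (-17.713,-6) [heading=330, draw]
RT 60: heading 330 -> 270
FD 15: (-17.713,-6) -> (-17.713,-21) [heading=270, draw]
Final: pos=(-17.713,-21), heading=270, 9 segment(s) drawn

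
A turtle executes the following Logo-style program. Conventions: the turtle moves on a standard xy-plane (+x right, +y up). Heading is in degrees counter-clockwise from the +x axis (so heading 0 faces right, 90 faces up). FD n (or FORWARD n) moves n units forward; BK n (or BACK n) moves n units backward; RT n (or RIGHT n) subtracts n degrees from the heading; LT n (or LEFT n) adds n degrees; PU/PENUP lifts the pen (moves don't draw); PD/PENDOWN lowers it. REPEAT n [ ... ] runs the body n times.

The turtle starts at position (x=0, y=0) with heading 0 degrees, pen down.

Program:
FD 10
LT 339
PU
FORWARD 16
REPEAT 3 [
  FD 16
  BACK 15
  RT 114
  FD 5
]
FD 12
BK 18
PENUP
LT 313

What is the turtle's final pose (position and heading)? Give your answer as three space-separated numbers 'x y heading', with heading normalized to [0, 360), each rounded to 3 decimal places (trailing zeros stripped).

Answer: 18.479 -4.681 310

Derivation:
Executing turtle program step by step:
Start: pos=(0,0), heading=0, pen down
FD 10: (0,0) -> (10,0) [heading=0, draw]
LT 339: heading 0 -> 339
PU: pen up
FD 16: (10,0) -> (24.937,-5.734) [heading=339, move]
REPEAT 3 [
  -- iteration 1/3 --
  FD 16: (24.937,-5.734) -> (39.875,-11.468) [heading=339, move]
  BK 15: (39.875,-11.468) -> (25.871,-6.092) [heading=339, move]
  RT 114: heading 339 -> 225
  FD 5: (25.871,-6.092) -> (22.335,-9.628) [heading=225, move]
  -- iteration 2/3 --
  FD 16: (22.335,-9.628) -> (11.022,-20.941) [heading=225, move]
  BK 15: (11.022,-20.941) -> (21.628,-10.335) [heading=225, move]
  RT 114: heading 225 -> 111
  FD 5: (21.628,-10.335) -> (19.836,-5.667) [heading=111, move]
  -- iteration 3/3 --
  FD 16: (19.836,-5.667) -> (14.102,9.27) [heading=111, move]
  BK 15: (14.102,9.27) -> (19.478,-4.733) [heading=111, move]
  RT 114: heading 111 -> 357
  FD 5: (19.478,-4.733) -> (24.471,-4.995) [heading=357, move]
]
FD 12: (24.471,-4.995) -> (36.455,-5.623) [heading=357, move]
BK 18: (36.455,-5.623) -> (18.479,-4.681) [heading=357, move]
PU: pen up
LT 313: heading 357 -> 310
Final: pos=(18.479,-4.681), heading=310, 1 segment(s) drawn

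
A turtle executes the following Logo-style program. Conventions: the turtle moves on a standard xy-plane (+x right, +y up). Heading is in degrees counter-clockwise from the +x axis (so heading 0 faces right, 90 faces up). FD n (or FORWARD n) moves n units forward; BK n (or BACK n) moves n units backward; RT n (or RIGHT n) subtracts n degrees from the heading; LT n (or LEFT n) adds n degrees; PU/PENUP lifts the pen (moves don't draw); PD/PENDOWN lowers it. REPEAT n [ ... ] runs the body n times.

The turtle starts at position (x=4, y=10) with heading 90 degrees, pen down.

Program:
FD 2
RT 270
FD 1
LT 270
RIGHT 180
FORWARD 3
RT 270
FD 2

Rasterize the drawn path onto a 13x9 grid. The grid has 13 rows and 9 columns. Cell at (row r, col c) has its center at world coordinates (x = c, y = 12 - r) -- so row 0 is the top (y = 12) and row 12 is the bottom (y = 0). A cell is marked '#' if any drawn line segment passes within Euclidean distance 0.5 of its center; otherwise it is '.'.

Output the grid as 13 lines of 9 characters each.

Segment 0: (4,10) -> (4,12)
Segment 1: (4,12) -> (3,12)
Segment 2: (3,12) -> (3,9)
Segment 3: (3,9) -> (5,9)

Answer: ...##....
...##....
...##....
...###...
.........
.........
.........
.........
.........
.........
.........
.........
.........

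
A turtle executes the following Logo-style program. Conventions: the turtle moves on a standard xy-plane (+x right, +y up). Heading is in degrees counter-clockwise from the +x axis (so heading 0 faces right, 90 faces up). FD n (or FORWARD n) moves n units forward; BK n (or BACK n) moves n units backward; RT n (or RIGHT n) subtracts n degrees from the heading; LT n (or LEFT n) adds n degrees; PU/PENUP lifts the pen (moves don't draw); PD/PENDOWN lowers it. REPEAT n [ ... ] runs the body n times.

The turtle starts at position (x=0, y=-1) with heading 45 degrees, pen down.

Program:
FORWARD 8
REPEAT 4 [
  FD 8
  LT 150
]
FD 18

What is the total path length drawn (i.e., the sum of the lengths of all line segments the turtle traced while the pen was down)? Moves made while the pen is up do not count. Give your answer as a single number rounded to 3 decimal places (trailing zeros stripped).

Answer: 58

Derivation:
Executing turtle program step by step:
Start: pos=(0,-1), heading=45, pen down
FD 8: (0,-1) -> (5.657,4.657) [heading=45, draw]
REPEAT 4 [
  -- iteration 1/4 --
  FD 8: (5.657,4.657) -> (11.314,10.314) [heading=45, draw]
  LT 150: heading 45 -> 195
  -- iteration 2/4 --
  FD 8: (11.314,10.314) -> (3.586,8.243) [heading=195, draw]
  LT 150: heading 195 -> 345
  -- iteration 3/4 --
  FD 8: (3.586,8.243) -> (11.314,6.173) [heading=345, draw]
  LT 150: heading 345 -> 135
  -- iteration 4/4 --
  FD 8: (11.314,6.173) -> (5.657,11.829) [heading=135, draw]
  LT 150: heading 135 -> 285
]
FD 18: (5.657,11.829) -> (10.316,-5.557) [heading=285, draw]
Final: pos=(10.316,-5.557), heading=285, 6 segment(s) drawn

Segment lengths:
  seg 1: (0,-1) -> (5.657,4.657), length = 8
  seg 2: (5.657,4.657) -> (11.314,10.314), length = 8
  seg 3: (11.314,10.314) -> (3.586,8.243), length = 8
  seg 4: (3.586,8.243) -> (11.314,6.173), length = 8
  seg 5: (11.314,6.173) -> (5.657,11.829), length = 8
  seg 6: (5.657,11.829) -> (10.316,-5.557), length = 18
Total = 58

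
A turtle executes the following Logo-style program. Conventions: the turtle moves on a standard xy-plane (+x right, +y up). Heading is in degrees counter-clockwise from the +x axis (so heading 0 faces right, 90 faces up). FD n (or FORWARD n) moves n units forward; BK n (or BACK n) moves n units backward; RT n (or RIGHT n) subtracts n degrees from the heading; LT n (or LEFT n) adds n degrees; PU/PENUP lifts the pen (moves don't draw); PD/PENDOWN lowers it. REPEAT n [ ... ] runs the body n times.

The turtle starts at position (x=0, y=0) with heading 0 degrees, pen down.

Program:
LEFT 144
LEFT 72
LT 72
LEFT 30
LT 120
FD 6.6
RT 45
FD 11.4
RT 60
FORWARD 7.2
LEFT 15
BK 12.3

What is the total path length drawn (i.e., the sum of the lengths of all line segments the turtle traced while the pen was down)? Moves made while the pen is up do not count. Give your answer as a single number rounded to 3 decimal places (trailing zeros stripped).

Executing turtle program step by step:
Start: pos=(0,0), heading=0, pen down
LT 144: heading 0 -> 144
LT 72: heading 144 -> 216
LT 72: heading 216 -> 288
LT 30: heading 288 -> 318
LT 120: heading 318 -> 78
FD 6.6: (0,0) -> (1.372,6.456) [heading=78, draw]
RT 45: heading 78 -> 33
FD 11.4: (1.372,6.456) -> (10.933,12.665) [heading=33, draw]
RT 60: heading 33 -> 333
FD 7.2: (10.933,12.665) -> (17.348,9.396) [heading=333, draw]
LT 15: heading 333 -> 348
BK 12.3: (17.348,9.396) -> (5.317,11.953) [heading=348, draw]
Final: pos=(5.317,11.953), heading=348, 4 segment(s) drawn

Segment lengths:
  seg 1: (0,0) -> (1.372,6.456), length = 6.6
  seg 2: (1.372,6.456) -> (10.933,12.665), length = 11.4
  seg 3: (10.933,12.665) -> (17.348,9.396), length = 7.2
  seg 4: (17.348,9.396) -> (5.317,11.953), length = 12.3
Total = 37.5

Answer: 37.5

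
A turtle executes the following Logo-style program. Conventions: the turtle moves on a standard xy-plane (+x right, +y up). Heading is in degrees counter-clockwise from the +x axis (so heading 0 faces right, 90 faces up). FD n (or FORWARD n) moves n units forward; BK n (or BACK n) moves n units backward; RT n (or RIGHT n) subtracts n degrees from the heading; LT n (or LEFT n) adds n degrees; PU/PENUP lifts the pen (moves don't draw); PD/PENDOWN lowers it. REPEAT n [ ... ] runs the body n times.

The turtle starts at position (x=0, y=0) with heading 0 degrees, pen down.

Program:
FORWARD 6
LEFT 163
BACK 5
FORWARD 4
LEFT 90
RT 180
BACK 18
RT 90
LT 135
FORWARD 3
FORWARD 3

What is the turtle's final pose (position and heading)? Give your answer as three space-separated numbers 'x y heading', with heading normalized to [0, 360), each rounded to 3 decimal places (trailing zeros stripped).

Answer: -1.123 -12.208 118

Derivation:
Executing turtle program step by step:
Start: pos=(0,0), heading=0, pen down
FD 6: (0,0) -> (6,0) [heading=0, draw]
LT 163: heading 0 -> 163
BK 5: (6,0) -> (10.782,-1.462) [heading=163, draw]
FD 4: (10.782,-1.462) -> (6.956,-0.292) [heading=163, draw]
LT 90: heading 163 -> 253
RT 180: heading 253 -> 73
BK 18: (6.956,-0.292) -> (1.694,-17.506) [heading=73, draw]
RT 90: heading 73 -> 343
LT 135: heading 343 -> 118
FD 3: (1.694,-17.506) -> (0.285,-14.857) [heading=118, draw]
FD 3: (0.285,-14.857) -> (-1.123,-12.208) [heading=118, draw]
Final: pos=(-1.123,-12.208), heading=118, 6 segment(s) drawn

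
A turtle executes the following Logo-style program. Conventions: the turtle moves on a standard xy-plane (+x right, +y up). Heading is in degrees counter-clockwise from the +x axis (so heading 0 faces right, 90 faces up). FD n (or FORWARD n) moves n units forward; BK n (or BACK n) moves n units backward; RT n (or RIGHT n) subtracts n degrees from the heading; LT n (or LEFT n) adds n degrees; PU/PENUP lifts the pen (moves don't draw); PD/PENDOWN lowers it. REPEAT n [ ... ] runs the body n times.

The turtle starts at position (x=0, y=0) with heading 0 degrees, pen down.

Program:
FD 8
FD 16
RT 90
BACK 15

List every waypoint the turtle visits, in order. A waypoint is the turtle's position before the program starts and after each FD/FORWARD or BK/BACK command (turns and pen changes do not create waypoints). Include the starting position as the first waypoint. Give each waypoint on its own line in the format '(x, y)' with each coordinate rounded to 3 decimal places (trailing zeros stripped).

Executing turtle program step by step:
Start: pos=(0,0), heading=0, pen down
FD 8: (0,0) -> (8,0) [heading=0, draw]
FD 16: (8,0) -> (24,0) [heading=0, draw]
RT 90: heading 0 -> 270
BK 15: (24,0) -> (24,15) [heading=270, draw]
Final: pos=(24,15), heading=270, 3 segment(s) drawn
Waypoints (4 total):
(0, 0)
(8, 0)
(24, 0)
(24, 15)

Answer: (0, 0)
(8, 0)
(24, 0)
(24, 15)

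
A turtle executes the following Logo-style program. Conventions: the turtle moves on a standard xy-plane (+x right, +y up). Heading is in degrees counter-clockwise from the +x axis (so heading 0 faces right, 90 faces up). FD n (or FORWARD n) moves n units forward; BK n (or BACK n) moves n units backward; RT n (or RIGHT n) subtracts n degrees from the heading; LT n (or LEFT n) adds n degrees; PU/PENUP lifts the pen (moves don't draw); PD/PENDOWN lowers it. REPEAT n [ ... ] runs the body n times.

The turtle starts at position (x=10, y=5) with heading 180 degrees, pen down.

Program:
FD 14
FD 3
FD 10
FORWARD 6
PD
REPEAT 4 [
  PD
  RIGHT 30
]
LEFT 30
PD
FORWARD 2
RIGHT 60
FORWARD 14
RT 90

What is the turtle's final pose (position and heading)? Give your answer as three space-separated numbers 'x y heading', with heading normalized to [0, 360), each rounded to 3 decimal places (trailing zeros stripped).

Answer: -10.876 14 300

Derivation:
Executing turtle program step by step:
Start: pos=(10,5), heading=180, pen down
FD 14: (10,5) -> (-4,5) [heading=180, draw]
FD 3: (-4,5) -> (-7,5) [heading=180, draw]
FD 10: (-7,5) -> (-17,5) [heading=180, draw]
FD 6: (-17,5) -> (-23,5) [heading=180, draw]
PD: pen down
REPEAT 4 [
  -- iteration 1/4 --
  PD: pen down
  RT 30: heading 180 -> 150
  -- iteration 2/4 --
  PD: pen down
  RT 30: heading 150 -> 120
  -- iteration 3/4 --
  PD: pen down
  RT 30: heading 120 -> 90
  -- iteration 4/4 --
  PD: pen down
  RT 30: heading 90 -> 60
]
LT 30: heading 60 -> 90
PD: pen down
FD 2: (-23,5) -> (-23,7) [heading=90, draw]
RT 60: heading 90 -> 30
FD 14: (-23,7) -> (-10.876,14) [heading=30, draw]
RT 90: heading 30 -> 300
Final: pos=(-10.876,14), heading=300, 6 segment(s) drawn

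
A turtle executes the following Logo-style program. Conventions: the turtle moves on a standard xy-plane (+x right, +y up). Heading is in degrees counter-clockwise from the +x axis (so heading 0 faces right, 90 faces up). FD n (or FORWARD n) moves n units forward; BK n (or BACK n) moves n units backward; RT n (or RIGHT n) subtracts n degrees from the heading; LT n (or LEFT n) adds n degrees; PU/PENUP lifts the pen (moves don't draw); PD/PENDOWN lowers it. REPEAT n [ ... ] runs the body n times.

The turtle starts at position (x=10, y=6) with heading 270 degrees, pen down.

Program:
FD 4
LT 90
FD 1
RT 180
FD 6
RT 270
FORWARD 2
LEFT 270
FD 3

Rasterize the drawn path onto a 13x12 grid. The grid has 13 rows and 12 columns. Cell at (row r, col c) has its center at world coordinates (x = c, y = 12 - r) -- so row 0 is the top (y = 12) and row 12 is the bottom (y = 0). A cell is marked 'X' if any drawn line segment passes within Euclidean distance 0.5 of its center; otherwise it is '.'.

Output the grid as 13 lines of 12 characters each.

Segment 0: (10,6) -> (10,2)
Segment 1: (10,2) -> (11,2)
Segment 2: (11,2) -> (5,2)
Segment 3: (5,2) -> (5,0)
Segment 4: (5,0) -> (2,0)

Answer: ............
............
............
............
............
............
..........X.
..........X.
..........X.
..........X.
.....XXXXXXX
.....X......
..XXXX......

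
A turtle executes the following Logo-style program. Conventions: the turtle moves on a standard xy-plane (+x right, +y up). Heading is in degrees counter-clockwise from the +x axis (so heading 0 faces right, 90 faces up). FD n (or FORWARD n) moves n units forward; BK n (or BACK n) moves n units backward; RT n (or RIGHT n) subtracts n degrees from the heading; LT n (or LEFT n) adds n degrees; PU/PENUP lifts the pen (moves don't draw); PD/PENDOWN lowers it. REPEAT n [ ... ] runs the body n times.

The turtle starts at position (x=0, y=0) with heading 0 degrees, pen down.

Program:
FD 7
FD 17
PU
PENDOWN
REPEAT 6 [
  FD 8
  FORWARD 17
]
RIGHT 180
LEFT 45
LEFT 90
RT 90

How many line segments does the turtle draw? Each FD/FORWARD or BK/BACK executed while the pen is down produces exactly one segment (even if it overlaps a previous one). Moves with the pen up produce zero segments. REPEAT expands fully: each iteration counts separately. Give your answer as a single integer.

Executing turtle program step by step:
Start: pos=(0,0), heading=0, pen down
FD 7: (0,0) -> (7,0) [heading=0, draw]
FD 17: (7,0) -> (24,0) [heading=0, draw]
PU: pen up
PD: pen down
REPEAT 6 [
  -- iteration 1/6 --
  FD 8: (24,0) -> (32,0) [heading=0, draw]
  FD 17: (32,0) -> (49,0) [heading=0, draw]
  -- iteration 2/6 --
  FD 8: (49,0) -> (57,0) [heading=0, draw]
  FD 17: (57,0) -> (74,0) [heading=0, draw]
  -- iteration 3/6 --
  FD 8: (74,0) -> (82,0) [heading=0, draw]
  FD 17: (82,0) -> (99,0) [heading=0, draw]
  -- iteration 4/6 --
  FD 8: (99,0) -> (107,0) [heading=0, draw]
  FD 17: (107,0) -> (124,0) [heading=0, draw]
  -- iteration 5/6 --
  FD 8: (124,0) -> (132,0) [heading=0, draw]
  FD 17: (132,0) -> (149,0) [heading=0, draw]
  -- iteration 6/6 --
  FD 8: (149,0) -> (157,0) [heading=0, draw]
  FD 17: (157,0) -> (174,0) [heading=0, draw]
]
RT 180: heading 0 -> 180
LT 45: heading 180 -> 225
LT 90: heading 225 -> 315
RT 90: heading 315 -> 225
Final: pos=(174,0), heading=225, 14 segment(s) drawn
Segments drawn: 14

Answer: 14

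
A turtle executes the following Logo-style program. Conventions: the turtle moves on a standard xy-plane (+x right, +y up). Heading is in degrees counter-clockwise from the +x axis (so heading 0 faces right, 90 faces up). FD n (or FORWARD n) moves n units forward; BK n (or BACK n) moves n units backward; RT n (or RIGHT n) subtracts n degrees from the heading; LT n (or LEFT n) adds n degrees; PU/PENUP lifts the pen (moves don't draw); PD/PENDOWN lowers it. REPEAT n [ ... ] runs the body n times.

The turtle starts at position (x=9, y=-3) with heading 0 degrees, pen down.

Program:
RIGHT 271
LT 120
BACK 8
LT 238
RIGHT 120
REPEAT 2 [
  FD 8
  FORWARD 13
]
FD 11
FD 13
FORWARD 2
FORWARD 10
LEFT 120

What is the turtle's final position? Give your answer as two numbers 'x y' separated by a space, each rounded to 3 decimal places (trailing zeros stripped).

Executing turtle program step by step:
Start: pos=(9,-3), heading=0, pen down
RT 271: heading 0 -> 89
LT 120: heading 89 -> 209
BK 8: (9,-3) -> (15.997,0.878) [heading=209, draw]
LT 238: heading 209 -> 87
RT 120: heading 87 -> 327
REPEAT 2 [
  -- iteration 1/2 --
  FD 8: (15.997,0.878) -> (22.706,-3.479) [heading=327, draw]
  FD 13: (22.706,-3.479) -> (33.609,-10.559) [heading=327, draw]
  -- iteration 2/2 --
  FD 8: (33.609,-10.559) -> (40.318,-14.916) [heading=327, draw]
  FD 13: (40.318,-14.916) -> (51.221,-21.996) [heading=327, draw]
]
FD 11: (51.221,-21.996) -> (60.446,-27.987) [heading=327, draw]
FD 13: (60.446,-27.987) -> (71.349,-35.068) [heading=327, draw]
FD 2: (71.349,-35.068) -> (73.027,-36.157) [heading=327, draw]
FD 10: (73.027,-36.157) -> (81.413,-41.603) [heading=327, draw]
LT 120: heading 327 -> 87
Final: pos=(81.413,-41.603), heading=87, 9 segment(s) drawn

Answer: 81.413 -41.603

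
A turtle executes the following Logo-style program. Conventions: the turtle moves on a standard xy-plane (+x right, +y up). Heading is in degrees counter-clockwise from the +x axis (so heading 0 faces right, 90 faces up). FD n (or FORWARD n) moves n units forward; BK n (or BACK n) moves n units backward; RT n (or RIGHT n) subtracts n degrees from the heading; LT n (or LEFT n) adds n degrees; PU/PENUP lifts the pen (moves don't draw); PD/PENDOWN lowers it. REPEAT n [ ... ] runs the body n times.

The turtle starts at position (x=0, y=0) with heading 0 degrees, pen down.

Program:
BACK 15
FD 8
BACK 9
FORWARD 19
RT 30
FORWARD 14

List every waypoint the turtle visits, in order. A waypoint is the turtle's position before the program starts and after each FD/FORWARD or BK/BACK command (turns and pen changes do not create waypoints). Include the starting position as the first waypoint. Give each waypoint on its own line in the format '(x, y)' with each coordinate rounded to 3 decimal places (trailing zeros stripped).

Answer: (0, 0)
(-15, 0)
(-7, 0)
(-16, 0)
(3, 0)
(15.124, -7)

Derivation:
Executing turtle program step by step:
Start: pos=(0,0), heading=0, pen down
BK 15: (0,0) -> (-15,0) [heading=0, draw]
FD 8: (-15,0) -> (-7,0) [heading=0, draw]
BK 9: (-7,0) -> (-16,0) [heading=0, draw]
FD 19: (-16,0) -> (3,0) [heading=0, draw]
RT 30: heading 0 -> 330
FD 14: (3,0) -> (15.124,-7) [heading=330, draw]
Final: pos=(15.124,-7), heading=330, 5 segment(s) drawn
Waypoints (6 total):
(0, 0)
(-15, 0)
(-7, 0)
(-16, 0)
(3, 0)
(15.124, -7)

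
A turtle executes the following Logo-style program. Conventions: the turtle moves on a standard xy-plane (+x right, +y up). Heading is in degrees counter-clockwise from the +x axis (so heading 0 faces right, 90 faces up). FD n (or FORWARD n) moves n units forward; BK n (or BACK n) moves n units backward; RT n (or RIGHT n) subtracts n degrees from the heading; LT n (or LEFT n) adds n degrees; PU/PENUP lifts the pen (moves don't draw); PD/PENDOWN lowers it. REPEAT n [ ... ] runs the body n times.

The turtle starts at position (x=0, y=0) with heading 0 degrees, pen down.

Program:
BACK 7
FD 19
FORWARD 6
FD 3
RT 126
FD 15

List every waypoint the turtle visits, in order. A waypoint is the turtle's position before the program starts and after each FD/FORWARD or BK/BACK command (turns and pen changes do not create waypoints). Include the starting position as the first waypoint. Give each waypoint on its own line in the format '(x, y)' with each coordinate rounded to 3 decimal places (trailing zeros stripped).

Executing turtle program step by step:
Start: pos=(0,0), heading=0, pen down
BK 7: (0,0) -> (-7,0) [heading=0, draw]
FD 19: (-7,0) -> (12,0) [heading=0, draw]
FD 6: (12,0) -> (18,0) [heading=0, draw]
FD 3: (18,0) -> (21,0) [heading=0, draw]
RT 126: heading 0 -> 234
FD 15: (21,0) -> (12.183,-12.135) [heading=234, draw]
Final: pos=(12.183,-12.135), heading=234, 5 segment(s) drawn
Waypoints (6 total):
(0, 0)
(-7, 0)
(12, 0)
(18, 0)
(21, 0)
(12.183, -12.135)

Answer: (0, 0)
(-7, 0)
(12, 0)
(18, 0)
(21, 0)
(12.183, -12.135)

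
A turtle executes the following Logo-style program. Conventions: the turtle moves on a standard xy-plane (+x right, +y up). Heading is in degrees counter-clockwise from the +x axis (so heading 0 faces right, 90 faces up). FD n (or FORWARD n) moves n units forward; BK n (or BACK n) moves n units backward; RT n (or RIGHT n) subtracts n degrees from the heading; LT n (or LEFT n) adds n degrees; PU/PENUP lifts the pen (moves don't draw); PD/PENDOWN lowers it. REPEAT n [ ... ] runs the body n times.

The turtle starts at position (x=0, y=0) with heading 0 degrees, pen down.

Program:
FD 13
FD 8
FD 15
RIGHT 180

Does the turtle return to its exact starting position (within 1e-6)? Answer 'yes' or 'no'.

Executing turtle program step by step:
Start: pos=(0,0), heading=0, pen down
FD 13: (0,0) -> (13,0) [heading=0, draw]
FD 8: (13,0) -> (21,0) [heading=0, draw]
FD 15: (21,0) -> (36,0) [heading=0, draw]
RT 180: heading 0 -> 180
Final: pos=(36,0), heading=180, 3 segment(s) drawn

Start position: (0, 0)
Final position: (36, 0)
Distance = 36; >= 1e-6 -> NOT closed

Answer: no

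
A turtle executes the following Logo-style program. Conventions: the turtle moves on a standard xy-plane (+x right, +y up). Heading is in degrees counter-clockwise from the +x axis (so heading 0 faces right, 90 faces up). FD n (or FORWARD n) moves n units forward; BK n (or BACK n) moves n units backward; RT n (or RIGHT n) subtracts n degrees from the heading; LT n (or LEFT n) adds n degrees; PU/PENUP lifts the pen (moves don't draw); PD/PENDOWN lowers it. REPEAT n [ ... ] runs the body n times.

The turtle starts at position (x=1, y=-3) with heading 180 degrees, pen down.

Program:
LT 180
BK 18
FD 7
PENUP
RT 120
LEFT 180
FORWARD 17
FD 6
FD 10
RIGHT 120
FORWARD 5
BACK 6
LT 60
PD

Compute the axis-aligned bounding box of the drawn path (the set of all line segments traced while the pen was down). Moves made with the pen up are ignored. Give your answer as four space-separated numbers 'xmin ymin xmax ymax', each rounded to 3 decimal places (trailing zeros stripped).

Answer: -17 -3 1 -3

Derivation:
Executing turtle program step by step:
Start: pos=(1,-3), heading=180, pen down
LT 180: heading 180 -> 0
BK 18: (1,-3) -> (-17,-3) [heading=0, draw]
FD 7: (-17,-3) -> (-10,-3) [heading=0, draw]
PU: pen up
RT 120: heading 0 -> 240
LT 180: heading 240 -> 60
FD 17: (-10,-3) -> (-1.5,11.722) [heading=60, move]
FD 6: (-1.5,11.722) -> (1.5,16.919) [heading=60, move]
FD 10: (1.5,16.919) -> (6.5,25.579) [heading=60, move]
RT 120: heading 60 -> 300
FD 5: (6.5,25.579) -> (9,21.249) [heading=300, move]
BK 6: (9,21.249) -> (6,26.445) [heading=300, move]
LT 60: heading 300 -> 0
PD: pen down
Final: pos=(6,26.445), heading=0, 2 segment(s) drawn

Segment endpoints: x in {-17, -10, 1}, y in {-3, -3, -3}
xmin=-17, ymin=-3, xmax=1, ymax=-3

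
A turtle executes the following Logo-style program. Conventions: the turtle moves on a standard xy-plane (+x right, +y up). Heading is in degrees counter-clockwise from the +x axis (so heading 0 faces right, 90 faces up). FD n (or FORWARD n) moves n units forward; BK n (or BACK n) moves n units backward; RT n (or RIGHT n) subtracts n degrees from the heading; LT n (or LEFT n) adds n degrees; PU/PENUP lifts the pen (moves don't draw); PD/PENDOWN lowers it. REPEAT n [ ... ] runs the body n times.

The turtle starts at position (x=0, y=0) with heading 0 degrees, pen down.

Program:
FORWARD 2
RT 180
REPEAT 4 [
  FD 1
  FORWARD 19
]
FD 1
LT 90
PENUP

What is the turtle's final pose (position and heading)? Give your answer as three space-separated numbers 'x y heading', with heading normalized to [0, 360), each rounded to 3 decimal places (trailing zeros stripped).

Answer: -79 0 270

Derivation:
Executing turtle program step by step:
Start: pos=(0,0), heading=0, pen down
FD 2: (0,0) -> (2,0) [heading=0, draw]
RT 180: heading 0 -> 180
REPEAT 4 [
  -- iteration 1/4 --
  FD 1: (2,0) -> (1,0) [heading=180, draw]
  FD 19: (1,0) -> (-18,0) [heading=180, draw]
  -- iteration 2/4 --
  FD 1: (-18,0) -> (-19,0) [heading=180, draw]
  FD 19: (-19,0) -> (-38,0) [heading=180, draw]
  -- iteration 3/4 --
  FD 1: (-38,0) -> (-39,0) [heading=180, draw]
  FD 19: (-39,0) -> (-58,0) [heading=180, draw]
  -- iteration 4/4 --
  FD 1: (-58,0) -> (-59,0) [heading=180, draw]
  FD 19: (-59,0) -> (-78,0) [heading=180, draw]
]
FD 1: (-78,0) -> (-79,0) [heading=180, draw]
LT 90: heading 180 -> 270
PU: pen up
Final: pos=(-79,0), heading=270, 10 segment(s) drawn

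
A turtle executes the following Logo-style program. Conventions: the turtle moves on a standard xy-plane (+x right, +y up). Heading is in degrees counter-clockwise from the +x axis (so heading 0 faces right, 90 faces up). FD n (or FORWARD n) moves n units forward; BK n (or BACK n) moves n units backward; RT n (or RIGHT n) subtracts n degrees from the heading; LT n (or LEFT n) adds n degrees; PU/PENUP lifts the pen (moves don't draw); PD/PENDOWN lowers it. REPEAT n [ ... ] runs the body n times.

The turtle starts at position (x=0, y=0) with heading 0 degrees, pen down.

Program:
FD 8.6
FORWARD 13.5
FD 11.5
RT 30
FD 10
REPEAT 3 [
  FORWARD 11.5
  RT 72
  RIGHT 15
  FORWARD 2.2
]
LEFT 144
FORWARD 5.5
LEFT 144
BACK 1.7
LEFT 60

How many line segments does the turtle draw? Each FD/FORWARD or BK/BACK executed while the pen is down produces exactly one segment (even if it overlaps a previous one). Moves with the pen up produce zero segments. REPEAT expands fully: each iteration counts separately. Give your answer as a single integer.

Answer: 12

Derivation:
Executing turtle program step by step:
Start: pos=(0,0), heading=0, pen down
FD 8.6: (0,0) -> (8.6,0) [heading=0, draw]
FD 13.5: (8.6,0) -> (22.1,0) [heading=0, draw]
FD 11.5: (22.1,0) -> (33.6,0) [heading=0, draw]
RT 30: heading 0 -> 330
FD 10: (33.6,0) -> (42.26,-5) [heading=330, draw]
REPEAT 3 [
  -- iteration 1/3 --
  FD 11.5: (42.26,-5) -> (52.22,-10.75) [heading=330, draw]
  RT 72: heading 330 -> 258
  RT 15: heading 258 -> 243
  FD 2.2: (52.22,-10.75) -> (51.221,-12.71) [heading=243, draw]
  -- iteration 2/3 --
  FD 11.5: (51.221,-12.71) -> (46,-22.957) [heading=243, draw]
  RT 72: heading 243 -> 171
  RT 15: heading 171 -> 156
  FD 2.2: (46,-22.957) -> (43.99,-22.062) [heading=156, draw]
  -- iteration 3/3 --
  FD 11.5: (43.99,-22.062) -> (33.484,-17.384) [heading=156, draw]
  RT 72: heading 156 -> 84
  RT 15: heading 84 -> 69
  FD 2.2: (33.484,-17.384) -> (34.273,-15.331) [heading=69, draw]
]
LT 144: heading 69 -> 213
FD 5.5: (34.273,-15.331) -> (29.66,-18.326) [heading=213, draw]
LT 144: heading 213 -> 357
BK 1.7: (29.66,-18.326) -> (27.962,-18.237) [heading=357, draw]
LT 60: heading 357 -> 57
Final: pos=(27.962,-18.237), heading=57, 12 segment(s) drawn
Segments drawn: 12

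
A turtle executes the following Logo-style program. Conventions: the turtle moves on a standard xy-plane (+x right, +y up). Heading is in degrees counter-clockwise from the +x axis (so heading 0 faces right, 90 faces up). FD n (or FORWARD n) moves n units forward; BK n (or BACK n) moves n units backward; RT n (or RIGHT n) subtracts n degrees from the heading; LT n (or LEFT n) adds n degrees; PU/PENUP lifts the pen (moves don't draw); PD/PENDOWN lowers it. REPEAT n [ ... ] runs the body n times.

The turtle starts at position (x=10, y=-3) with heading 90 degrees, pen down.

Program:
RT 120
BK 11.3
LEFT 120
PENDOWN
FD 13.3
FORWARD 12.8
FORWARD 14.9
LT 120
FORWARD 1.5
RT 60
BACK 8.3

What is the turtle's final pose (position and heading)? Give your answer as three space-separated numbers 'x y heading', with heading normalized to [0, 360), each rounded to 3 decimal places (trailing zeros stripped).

Executing turtle program step by step:
Start: pos=(10,-3), heading=90, pen down
RT 120: heading 90 -> 330
BK 11.3: (10,-3) -> (0.214,2.65) [heading=330, draw]
LT 120: heading 330 -> 90
PD: pen down
FD 13.3: (0.214,2.65) -> (0.214,15.95) [heading=90, draw]
FD 12.8: (0.214,15.95) -> (0.214,28.75) [heading=90, draw]
FD 14.9: (0.214,28.75) -> (0.214,43.65) [heading=90, draw]
LT 120: heading 90 -> 210
FD 1.5: (0.214,43.65) -> (-1.085,42.9) [heading=210, draw]
RT 60: heading 210 -> 150
BK 8.3: (-1.085,42.9) -> (6.103,38.75) [heading=150, draw]
Final: pos=(6.103,38.75), heading=150, 6 segment(s) drawn

Answer: 6.103 38.75 150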